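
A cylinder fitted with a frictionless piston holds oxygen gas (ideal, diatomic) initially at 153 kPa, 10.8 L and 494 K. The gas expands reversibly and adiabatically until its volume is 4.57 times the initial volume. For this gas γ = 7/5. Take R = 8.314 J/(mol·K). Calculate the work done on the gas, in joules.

-1880 J

n = P₁V₁/(RT₁) = 153×10.8/(8.314×494) = 0.402 mol.
Adiabatic: TV^(γ−1) = const ⇒ T₂ = 494×(0.219)^0.400 = 269 K; PV^γ = const ⇒ P₂ = 18.2 kPa.
ΔU = nCvΔT = 0.402×20.8×(269−494) = -1880 J.
Q = 0 for an adiabatic process, so W = −ΔU = 1880 J.
Work done on the gas = −W_by = -1880 J.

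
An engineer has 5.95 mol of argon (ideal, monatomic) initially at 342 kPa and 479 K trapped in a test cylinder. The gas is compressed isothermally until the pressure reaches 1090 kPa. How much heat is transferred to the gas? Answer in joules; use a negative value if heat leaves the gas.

-27500 J

V₁ = nRT₁/P₁ = 5.95×8.314×479/342 = 69.3 L.
Isothermal: T stays 479 K; PV = const ⇒ V₂ = 21.7 L, P₂ = 1090 kPa.
ΔU = 0 (ideal gas, T constant).
W = nRT ln(V₂/V₁) = 5.95×8.314×479×ln(0.314) = -27500 J.
Q = ΔU + W = -27500 J.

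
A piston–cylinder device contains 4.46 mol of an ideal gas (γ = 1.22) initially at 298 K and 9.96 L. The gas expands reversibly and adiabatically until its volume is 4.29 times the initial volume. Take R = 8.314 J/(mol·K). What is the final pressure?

P₁ = nRT₁/V₁ = 4.46×8.314×298/9.96 = 1110 kPa.
Adiabatic: TV^(γ−1) = const ⇒ T₂ = 298×(0.233)^0.220 = 216 K; PV^γ = const ⇒ P₂ = 188 kPa.

188 kPa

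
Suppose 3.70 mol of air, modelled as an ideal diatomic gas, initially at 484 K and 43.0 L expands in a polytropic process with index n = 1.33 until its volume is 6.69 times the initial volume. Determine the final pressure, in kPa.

P₁ = nRT₁/V₁ = 3.70×8.314×484/43.0 = 346 kPa.
Polytropic n=1.33: T₂ = T₁(V₁/V₂)^(n−1) = 484×(0.149)^0.33 = 258 K; P₂ = P₁(V₁/V₂)^n = 27.6 kPa.

27.6 kPa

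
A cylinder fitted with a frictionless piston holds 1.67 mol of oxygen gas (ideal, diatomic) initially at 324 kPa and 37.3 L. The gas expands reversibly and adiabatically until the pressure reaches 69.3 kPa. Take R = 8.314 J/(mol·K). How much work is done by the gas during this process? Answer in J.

T₁ = P₁V₁/(nR) = 324×37.3/(1.67×8.314) = 870 K.
Adiabatic: T₂/T₁ = (P₂/P₁)^((γ−1)/γ) ⇒ T₂ = 870×(0.214)^0.286 = 560 K; V₂ = 112 L.
ΔU = nCvΔT = 1.67×20.8×(560−870) = -10800 J.
Q = 0 for an adiabatic process, so W = −ΔU = 10800 J.

10800 J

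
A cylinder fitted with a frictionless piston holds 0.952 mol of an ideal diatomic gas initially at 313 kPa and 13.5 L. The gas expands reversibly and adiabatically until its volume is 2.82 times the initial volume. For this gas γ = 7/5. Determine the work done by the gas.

T₁ = P₁V₁/(nR) = 313×13.5/(0.952×8.314) = 534 K.
Adiabatic: TV^(γ−1) = const ⇒ T₂ = 534×(0.355)^0.400 = 353 K; PV^γ = const ⇒ P₂ = 73.3 kPa.
ΔU = nCvΔT = 0.952×20.8×(353−534) = -3590 J.
Q = 0 for an adiabatic process, so W = −ΔU = 3590 J.

3590 J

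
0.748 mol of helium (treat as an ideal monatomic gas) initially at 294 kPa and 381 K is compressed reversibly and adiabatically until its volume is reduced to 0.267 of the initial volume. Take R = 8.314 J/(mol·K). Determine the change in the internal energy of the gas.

V₁ = nRT₁/P₁ = 0.748×8.314×381/294 = 8.06 L.
Adiabatic: TV^(γ−1) = const ⇒ T₂ = 381×(3.75)^0.667 = 919 K; PV^γ = const ⇒ P₂ = 2660 kPa.
For an ideal gas ΔU = nCvΔT with Cv = (3/2)R = 12.5 J/(mol·K).
ΔU = 0.748×12.5×(919−381) = 5020 J.

5020 J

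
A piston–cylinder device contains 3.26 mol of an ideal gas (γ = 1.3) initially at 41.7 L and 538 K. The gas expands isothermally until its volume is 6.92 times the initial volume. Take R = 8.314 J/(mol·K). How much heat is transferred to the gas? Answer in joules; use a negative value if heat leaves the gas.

28200 J

P₁ = nRT₁/V₁ = 3.26×8.314×538/41.7 = 350 kPa.
Isothermal: T stays 538 K; PV = const ⇒ V₂ = 289 L, P₂ = 50.5 kPa.
ΔU = 0 (ideal gas, T constant).
W = nRT ln(V₂/V₁) = 3.26×8.314×538×ln(6.92) = 28200 J.
Q = ΔU + W = 28200 J.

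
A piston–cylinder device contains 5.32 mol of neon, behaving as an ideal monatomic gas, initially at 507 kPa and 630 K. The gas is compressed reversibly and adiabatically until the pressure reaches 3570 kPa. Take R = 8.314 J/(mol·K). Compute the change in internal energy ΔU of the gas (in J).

49400 J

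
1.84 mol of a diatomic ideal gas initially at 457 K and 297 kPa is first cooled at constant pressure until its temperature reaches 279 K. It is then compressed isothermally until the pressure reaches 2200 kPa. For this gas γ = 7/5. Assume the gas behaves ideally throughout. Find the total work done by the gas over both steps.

V₁ = nRT₁/P₁ = 1.84×8.314×457/297 = 23.5 L.
Step 1 — Isobaric: P stays 297 kPa; V/T = const ⇒ T₂ = 279 K, V₂ = 14.4 L.
W = PΔV = 297×(14.4−23.5) kPa·L = -2720 J.
ΔU = nCvΔT = 1.84×20.8×(279−457) = -6810 J.
Q = ΔU + W = nCpΔT = -9530 J.
State after step 1: P = 297 kPa, V = 14.4 L, T = 279 K.
Step 2 — Isothermal: T stays 279 K; PV = const ⇒ V₂ = 1.94 L, P₂ = 2200 kPa.
ΔU = 0 (ideal gas, T constant).
W = nRT ln(V₂/V₁) = 1.84×8.314×279×ln(0.135) = -8550 J.
Q = ΔU + W = -8550 J.
Net over both steps: W = -11300 J, Q = -18100 J, ΔU = -6810 J.

-11300 J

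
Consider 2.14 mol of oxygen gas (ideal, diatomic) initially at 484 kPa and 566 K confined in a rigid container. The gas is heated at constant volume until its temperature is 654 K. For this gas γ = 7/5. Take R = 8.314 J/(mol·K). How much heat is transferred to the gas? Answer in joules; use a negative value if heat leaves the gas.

3910 J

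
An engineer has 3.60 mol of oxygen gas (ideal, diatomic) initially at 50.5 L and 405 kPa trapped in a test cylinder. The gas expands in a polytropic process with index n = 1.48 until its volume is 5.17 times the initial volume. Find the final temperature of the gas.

T₁ = P₁V₁/(nR) = 405×50.5/(3.60×8.314) = 683 K.
Polytropic n=1.48: T₂ = T₁(V₁/V₂)^(n−1) = 683×(0.193)^0.48 = 311 K; P₂ = P₁(V₁/V₂)^n = 35.6 kPa.

311 K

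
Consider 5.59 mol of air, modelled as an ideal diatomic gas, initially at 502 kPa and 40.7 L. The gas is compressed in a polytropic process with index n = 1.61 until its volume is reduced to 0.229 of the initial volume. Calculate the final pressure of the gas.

5390 kPa

T₁ = P₁V₁/(nR) = 502×40.7/(5.59×8.314) = 440 K.
Polytropic n=1.61: T₂ = T₁(V₁/V₂)^(n−1) = 440×(4.37)^0.61 = 1080 K; P₂ = P₁(V₁/V₂)^n = 5390 kPa.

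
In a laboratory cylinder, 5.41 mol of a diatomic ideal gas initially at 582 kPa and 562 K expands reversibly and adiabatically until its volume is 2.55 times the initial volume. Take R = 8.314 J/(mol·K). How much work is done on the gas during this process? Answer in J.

V₁ = nRT₁/P₁ = 5.41×8.314×562/582 = 43.4 L.
Adiabatic: TV^(γ−1) = const ⇒ T₂ = 562×(0.392)^0.400 = 386 K; PV^γ = const ⇒ P₂ = 157 kPa.
ΔU = nCvΔT = 5.41×20.8×(386−562) = -19700 J.
Q = 0 for an adiabatic process, so W = −ΔU = 19700 J.
Work done on the gas = −W_by = -19700 J.

-19700 J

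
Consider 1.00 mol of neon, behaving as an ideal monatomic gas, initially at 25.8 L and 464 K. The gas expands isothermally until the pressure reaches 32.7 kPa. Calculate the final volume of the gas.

118 L

P₁ = nRT₁/V₁ = 1.00×8.314×464/25.8 = 150 kPa.
Isothermal: T stays 464 K; PV = const ⇒ V₂ = 118 L, P₂ = 32.7 kPa.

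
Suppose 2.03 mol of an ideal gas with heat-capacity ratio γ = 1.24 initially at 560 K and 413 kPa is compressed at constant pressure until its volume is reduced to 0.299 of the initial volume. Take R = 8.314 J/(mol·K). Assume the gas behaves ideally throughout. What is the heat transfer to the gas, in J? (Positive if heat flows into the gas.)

V₁ = nRT₁/P₁ = 2.03×8.314×560/413 = 22.9 L.
Isobaric: P stays 413 kPa; V/T = const ⇒ T₂ = 167 K, V₂ = 6.84 L.
W = PΔV = 413×(6.84−22.9) kPa·L = -6630 J.
ΔU = nCvΔT = 2.03×34.6×(167−560) = -27600 J.
Q = ΔU + W = nCpΔT = -34200 J.

-34200 J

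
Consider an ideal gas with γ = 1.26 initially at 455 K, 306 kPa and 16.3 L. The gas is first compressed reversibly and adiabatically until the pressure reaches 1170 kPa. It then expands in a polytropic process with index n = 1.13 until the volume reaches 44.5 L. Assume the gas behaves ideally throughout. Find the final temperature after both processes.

459 K

n = P₁V₁/(RT₁) = 306×16.3/(8.314×455) = 1.32 mol.
Step 1 — Adiabatic: T₂/T₁ = (P₂/P₁)^((γ−1)/γ) ⇒ T₂ = 455×(3.82)^0.206 = 600 K; V₂ = 5.62 L.
ΔU = nCvΔT = 1.32×32.0×(600−455) = 6120 J.
Q = 0 for an adiabatic process, so W = −ΔU = -6120 J.
State after step 1: P = 1170 kPa, V = 5.62 L, T = 600 K.
Step 2 — Polytropic n=1.13: T₂ = T₁(V₁/V₂)^(n−1) = 600×(0.126)^0.13 = 459 K; P₂ = P₁(V₁/V₂)^n = 113 kPa.
W = (P₁V₁−P₂V₂)/(n−1) = (1170×5.62−113×44.5)/0.13 = 11900 J.
ΔU = nCvΔT = 1.32×32.0×(459−600) = -5970 J.
Q = ΔU + W = 5970 J.
Net over both steps: W = 5820 J, Q = 5970 J, ΔU = 150 J.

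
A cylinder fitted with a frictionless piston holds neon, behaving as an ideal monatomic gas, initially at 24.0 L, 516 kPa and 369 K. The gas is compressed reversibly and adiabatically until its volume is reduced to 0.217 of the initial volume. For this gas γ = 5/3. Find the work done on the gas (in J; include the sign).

n = P₁V₁/(RT₁) = 516×24.0/(8.314×369) = 4.04 mol.
Adiabatic: TV^(γ−1) = const ⇒ T₂ = 369×(4.61)^0.667 = 1020 K; PV^γ = const ⇒ P₂ = 6580 kPa.
ΔU = nCvΔT = 4.04×12.5×(1020−369) = 32900 J.
Q = 0 for an adiabatic process, so W = −ΔU = -32900 J.
Work done on the gas = −W_by = 32900 J.

32900 J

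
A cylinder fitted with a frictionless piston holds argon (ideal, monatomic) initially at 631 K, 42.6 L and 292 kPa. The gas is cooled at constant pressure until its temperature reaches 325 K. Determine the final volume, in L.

21.9 L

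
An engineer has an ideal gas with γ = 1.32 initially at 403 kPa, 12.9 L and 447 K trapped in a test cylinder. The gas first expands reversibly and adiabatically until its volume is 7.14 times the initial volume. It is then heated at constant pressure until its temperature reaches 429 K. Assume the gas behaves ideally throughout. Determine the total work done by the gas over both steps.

9800 J

n = P₁V₁/(RT₁) = 403×12.9/(8.314×447) = 1.40 mol.
Step 1 — Adiabatic: TV^(γ−1) = const ⇒ T₂ = 447×(0.140)^0.320 = 238 K; PV^γ = const ⇒ P₂ = 30.1 kPa.
ΔU = nCvΔT = 1.40×26.0×(238−447) = -7590 J.
Q = 0 for an adiabatic process, so W = −ΔU = 7590 J.
State after step 1: P = 30.1 kPa, V = 92.1 L, T = 238 K.
Step 2 — Isobaric: P stays 30.1 kPa; V/T = const ⇒ T₂ = 429 K, V₂ = 166 L.
W = PΔV = 30.1×(166−92.1) kPa·L = 2220 J.
ΔU = nCvΔT = 1.40×26.0×(429−238) = 6930 J.
Q = ΔU + W = nCpΔT = 9150 J.
Net over both steps: W = 9800 J, Q = 9150 J, ΔU = -654 J.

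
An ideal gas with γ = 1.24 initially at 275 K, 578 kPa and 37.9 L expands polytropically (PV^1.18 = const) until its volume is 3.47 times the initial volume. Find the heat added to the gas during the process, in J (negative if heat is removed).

6100 J

n = P₁V₁/(RT₁) = 578×37.9/(8.314×275) = 9.58 mol.
Polytropic n=1.18: T₂ = T₁(V₁/V₂)^(n−1) = 275×(0.288)^0.18 = 220 K; P₂ = P₁(V₁/V₂)^n = 133 kPa.
W = (P₁V₁−P₂V₂)/(n−1) = (578×37.9−133×132)/0.18 = 24400 J.
ΔU = nCvΔT = 9.58×34.6×(220−275) = -18300 J.
Q = ΔU + W = 6100 J.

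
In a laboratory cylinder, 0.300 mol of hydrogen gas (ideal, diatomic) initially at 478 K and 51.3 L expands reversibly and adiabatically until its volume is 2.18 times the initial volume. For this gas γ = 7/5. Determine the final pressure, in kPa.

7.81 kPa

P₁ = nRT₁/V₁ = 0.300×8.314×478/51.3 = 23.2 kPa.
Adiabatic: TV^(γ−1) = const ⇒ T₂ = 478×(0.459)^0.400 = 350 K; PV^γ = const ⇒ P₂ = 7.81 kPa.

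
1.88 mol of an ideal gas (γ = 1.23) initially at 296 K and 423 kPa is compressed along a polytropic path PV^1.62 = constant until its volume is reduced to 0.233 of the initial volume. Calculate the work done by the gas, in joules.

V₁ = nRT₁/P₁ = 1.88×8.314×296/423 = 10.9 L.
Polytropic n=1.62: T₂ = T₁(V₁/V₂)^(n−1) = 296×(4.29)^0.62 = 730 K; P₂ = P₁(V₁/V₂)^n = 4480 kPa.
W = (P₁V₁−P₂V₂)/(n−1) = (423×10.9−4480×2.55)/0.62 = -11000 J.

-11000 J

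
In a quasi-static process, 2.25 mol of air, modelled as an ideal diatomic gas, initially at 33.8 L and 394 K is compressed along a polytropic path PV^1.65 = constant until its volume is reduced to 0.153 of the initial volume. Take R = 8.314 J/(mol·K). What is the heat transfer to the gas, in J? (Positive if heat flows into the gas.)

16900 J

P₁ = nRT₁/V₁ = 2.25×8.314×394/33.8 = 218 kPa.
Polytropic n=1.65: T₂ = T₁(V₁/V₂)^(n−1) = 394×(6.54)^0.65 = 1330 K; P₂ = P₁(V₁/V₂)^n = 4830 kPa.
W = (P₁V₁−P₂V₂)/(n−1) = (218×33.8−4830×5.17)/0.65 = -27100 J.
ΔU = nCvΔT = 2.25×20.8×(1330−394) = 44000 J.
Q = ΔU + W = 16900 J.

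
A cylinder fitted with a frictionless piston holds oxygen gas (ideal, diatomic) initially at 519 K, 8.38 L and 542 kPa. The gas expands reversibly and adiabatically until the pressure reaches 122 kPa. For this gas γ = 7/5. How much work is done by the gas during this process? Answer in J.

n = P₁V₁/(RT₁) = 542×8.38/(8.314×519) = 1.05 mol.
Adiabatic: T₂/T₁ = (P₂/P₁)^((γ−1)/γ) ⇒ T₂ = 519×(0.225)^0.286 = 339 K; V₂ = 24.3 L.
ΔU = nCvΔT = 1.05×20.8×(339−519) = -3940 J.
Q = 0 for an adiabatic process, so W = −ΔU = 3940 J.

3940 J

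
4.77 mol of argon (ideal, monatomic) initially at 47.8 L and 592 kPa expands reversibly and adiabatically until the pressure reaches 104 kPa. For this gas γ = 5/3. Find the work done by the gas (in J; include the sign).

21300 J

T₁ = P₁V₁/(nR) = 592×47.8/(4.77×8.314) = 714 K.
Adiabatic: T₂/T₁ = (P₂/P₁)^((γ−1)/γ) ⇒ T₂ = 714×(0.176)^0.400 = 356 K; V₂ = 136 L.
ΔU = nCvΔT = 4.77×12.5×(356−714) = -21300 J.
Q = 0 for an adiabatic process, so W = −ΔU = 21300 J.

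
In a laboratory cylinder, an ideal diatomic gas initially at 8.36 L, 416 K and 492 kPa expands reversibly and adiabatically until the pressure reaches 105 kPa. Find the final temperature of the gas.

Adiabatic: T₂/T₁ = (P₂/P₁)^((γ−1)/γ) ⇒ T₂ = 416×(0.213)^0.286 = 268 K; V₂ = 25.2 L.

268 K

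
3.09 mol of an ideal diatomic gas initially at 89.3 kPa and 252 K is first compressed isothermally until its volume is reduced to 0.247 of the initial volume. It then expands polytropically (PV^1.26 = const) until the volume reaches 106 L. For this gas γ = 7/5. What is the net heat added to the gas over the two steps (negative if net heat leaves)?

-5830 J

V₁ = nRT₁/P₁ = 3.09×8.314×252/89.3 = 72.5 L.
Step 1 — Isothermal: T stays 252 K; PV = const ⇒ V₂ = 17.9 L, P₂ = 362 kPa.
ΔU = 0 (ideal gas, T constant).
W = nRT ln(V₂/V₁) = 3.09×8.314×252×ln(0.247) = -9050 J.
Q = ΔU + W = -9050 J.
State after step 1: P = 362 kPa, V = 17.9 L, T = 252 K.
Step 2 — Polytropic n=1.26: T₂ = T₁(V₁/V₂)^(n−1) = 252×(0.169)^0.26 = 159 K; P₂ = P₁(V₁/V₂)^n = 38.5 kPa.
W = (P₁V₁−P₂V₂)/(n−1) = (362×17.9−38.5×106)/0.26 = 9220 J.
ΔU = nCvΔT = 3.09×20.8×(159−252) = -5990 J.
Q = ΔU + W = 3230 J.
Net over both steps: W = 165 J, Q = -5830 J, ΔU = -5990 J.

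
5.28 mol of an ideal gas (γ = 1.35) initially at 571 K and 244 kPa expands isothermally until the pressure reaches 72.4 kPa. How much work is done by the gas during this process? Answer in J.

V₁ = nRT₁/P₁ = 5.28×8.314×571/244 = 103 L.
Isothermal: T stays 571 K; PV = const ⇒ V₂ = 346 L, P₂ = 72.4 kPa.
W = nRT ln(V₂/V₁) = 5.28×8.314×571×ln(3.37) = 30500 J.

30500 J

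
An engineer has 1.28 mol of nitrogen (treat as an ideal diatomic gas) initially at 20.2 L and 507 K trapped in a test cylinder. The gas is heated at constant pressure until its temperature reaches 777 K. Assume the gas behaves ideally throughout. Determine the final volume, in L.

31.0 L

P₁ = nRT₁/V₁ = 1.28×8.314×507/20.2 = 267 kPa.
Isobaric: P stays 267 kPa; V/T = const ⇒ T₂ = 777 K, V₂ = 31.0 L.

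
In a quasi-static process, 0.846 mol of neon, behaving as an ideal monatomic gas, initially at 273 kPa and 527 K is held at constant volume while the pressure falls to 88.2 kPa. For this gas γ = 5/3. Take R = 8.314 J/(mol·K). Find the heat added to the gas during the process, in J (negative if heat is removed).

-3760 J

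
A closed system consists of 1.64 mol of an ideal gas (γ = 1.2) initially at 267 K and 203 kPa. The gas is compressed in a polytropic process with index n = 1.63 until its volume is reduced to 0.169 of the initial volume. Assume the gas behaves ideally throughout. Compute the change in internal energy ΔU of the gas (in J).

37600 J

V₁ = nRT₁/P₁ = 1.64×8.314×267/203 = 17.9 L.
Polytropic n=1.63: T₂ = T₁(V₁/V₂)^(n−1) = 267×(5.92)^0.63 = 818 K; P₂ = P₁(V₁/V₂)^n = 3680 kPa.
For an ideal gas ΔU = nCvΔT with Cv = R/(γ−1) = 41.6 J/(mol·K).
ΔU = 1.64×41.6×(818−267) = 37600 J.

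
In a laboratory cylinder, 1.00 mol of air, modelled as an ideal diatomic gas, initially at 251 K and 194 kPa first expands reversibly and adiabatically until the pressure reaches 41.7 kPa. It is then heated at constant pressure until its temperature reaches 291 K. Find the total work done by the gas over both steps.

2930 J

V₁ = nRT₁/P₁ = 1.00×8.314×251/194 = 10.8 L.
Step 1 — Adiabatic: T₂/T₁ = (P₂/P₁)^((γ−1)/γ) ⇒ T₂ = 251×(0.215)^0.286 = 162 K; V₂ = 32.3 L.
ΔU = nCvΔT = 1.00×20.8×(162−251) = -1850 J.
Q = 0 for an adiabatic process, so W = −ΔU = 1850 J.
State after step 1: P = 41.7 kPa, V = 32.3 L, T = 162 K.
Step 2 — Isobaric: P stays 41.7 kPa; V/T = const ⇒ T₂ = 291 K, V₂ = 58.0 L.
W = PΔV = 41.7×(58.0−32.3) kPa·L = 1070 J.
ΔU = nCvΔT = 1.00×20.8×(291−162) = 2690 J.
Q = ΔU + W = nCpΔT = 3760 J.
Net over both steps: W = 2930 J, Q = 3760 J, ΔU = 831 J.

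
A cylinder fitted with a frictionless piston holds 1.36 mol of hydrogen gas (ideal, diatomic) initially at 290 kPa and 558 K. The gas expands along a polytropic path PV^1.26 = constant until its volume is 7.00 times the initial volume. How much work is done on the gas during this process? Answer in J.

-9640 J

V₁ = nRT₁/P₁ = 1.36×8.314×558/290 = 21.8 L.
Polytropic n=1.26: T₂ = T₁(V₁/V₂)^(n−1) = 558×(0.143)^0.26 = 336 K; P₂ = P₁(V₁/V₂)^n = 25.0 kPa.
W = (P₁V₁−P₂V₂)/(n−1) = (290×21.8−25.0×152)/0.26 = 9640 J.
Work done on the gas = −W_by = -9640 J.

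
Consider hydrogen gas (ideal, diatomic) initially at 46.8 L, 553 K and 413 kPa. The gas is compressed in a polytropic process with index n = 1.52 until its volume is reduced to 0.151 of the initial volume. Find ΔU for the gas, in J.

80800 J

n = P₁V₁/(RT₁) = 413×46.8/(8.314×553) = 4.20 mol.
Polytropic n=1.52: T₂ = T₁(V₁/V₂)^(n−1) = 553×(6.62)^0.52 = 1480 K; P₂ = P₁(V₁/V₂)^n = 7310 kPa.
For an ideal gas ΔU = nCvΔT with Cv = (5/2)R = 20.8 J/(mol·K).
ΔU = 4.20×20.8×(1480−553) = 80800 J.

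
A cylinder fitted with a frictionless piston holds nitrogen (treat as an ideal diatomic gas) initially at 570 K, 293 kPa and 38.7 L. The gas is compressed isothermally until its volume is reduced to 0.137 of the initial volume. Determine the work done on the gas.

22500 J

n = P₁V₁/(RT₁) = 293×38.7/(8.314×570) = 2.39 mol.
Isothermal: T stays 570 K; PV = const ⇒ V₂ = 5.30 L, P₂ = 2140 kPa.
W = nRT ln(V₂/V₁) = 2.39×8.314×570×ln(0.137) = -22500 J.
Work done on the gas = −W_by = 22500 J.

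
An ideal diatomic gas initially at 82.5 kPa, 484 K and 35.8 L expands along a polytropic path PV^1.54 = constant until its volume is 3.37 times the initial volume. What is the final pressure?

12.7 kPa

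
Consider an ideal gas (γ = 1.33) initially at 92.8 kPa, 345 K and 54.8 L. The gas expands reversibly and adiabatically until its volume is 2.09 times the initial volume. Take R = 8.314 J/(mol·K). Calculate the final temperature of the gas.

271 K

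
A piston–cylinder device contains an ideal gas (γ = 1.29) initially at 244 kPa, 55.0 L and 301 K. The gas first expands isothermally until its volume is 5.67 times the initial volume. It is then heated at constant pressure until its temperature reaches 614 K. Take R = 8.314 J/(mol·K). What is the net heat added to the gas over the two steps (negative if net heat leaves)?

85400 J

n = P₁V₁/(RT₁) = 244×55.0/(8.314×301) = 5.36 mol.
Step 1 — Isothermal: T stays 301 K; PV = const ⇒ V₂ = 312 L, P₂ = 43.0 kPa.
ΔU = 0 (ideal gas, T constant).
W = nRT ln(V₂/V₁) = 5.36×8.314×301×ln(5.67) = 23300 J.
Q = ΔU + W = 23300 J.
State after step 1: P = 43.0 kPa, V = 312 L, T = 301 K.
Step 2 — Isobaric: P stays 43.0 kPa; V/T = const ⇒ T₂ = 614 K, V₂ = 636 L.
W = PΔV = 43.0×(636−312) kPa·L = 14000 J.
ΔU = nCvΔT = 5.36×28.7×(614−301) = 48100 J.
Q = ΔU + W = nCpΔT = 62100 J.
Net over both steps: W = 37200 J, Q = 85400 J, ΔU = 48100 J.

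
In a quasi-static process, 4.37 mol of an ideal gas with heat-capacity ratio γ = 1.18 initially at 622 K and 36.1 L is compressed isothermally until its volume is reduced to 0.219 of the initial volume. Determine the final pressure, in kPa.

2860 kPa

P₁ = nRT₁/V₁ = 4.37×8.314×622/36.1 = 626 kPa.
Isothermal: T stays 622 K; PV = const ⇒ V₂ = 7.91 L, P₂ = 2860 kPa.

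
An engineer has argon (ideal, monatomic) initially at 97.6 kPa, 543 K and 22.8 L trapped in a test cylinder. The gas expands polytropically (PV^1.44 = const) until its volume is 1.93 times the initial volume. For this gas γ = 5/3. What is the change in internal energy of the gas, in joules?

n = P₁V₁/(RT₁) = 97.6×22.8/(8.314×543) = 0.493 mol.
Polytropic n=1.44: T₂ = T₁(V₁/V₂)^(n−1) = 543×(0.518)^0.44 = 407 K; P₂ = P₁(V₁/V₂)^n = 37.9 kPa.
For an ideal gas ΔU = nCvΔT with Cv = (3/2)R = 12.5 J/(mol·K).
ΔU = 0.493×12.5×(407−543) = -839 J.

-839 J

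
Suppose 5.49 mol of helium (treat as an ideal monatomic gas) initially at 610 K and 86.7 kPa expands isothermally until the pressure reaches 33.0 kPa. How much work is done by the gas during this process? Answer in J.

V₁ = nRT₁/P₁ = 5.49×8.314×610/86.7 = 321 L.
Isothermal: T stays 610 K; PV = const ⇒ V₂ = 844 L, P₂ = 33.0 kPa.
W = nRT ln(V₂/V₁) = 5.49×8.314×610×ln(2.63) = 26900 J.

26900 J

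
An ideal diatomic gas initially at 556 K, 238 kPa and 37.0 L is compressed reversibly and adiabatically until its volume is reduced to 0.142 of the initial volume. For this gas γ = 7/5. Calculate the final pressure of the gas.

3660 kPa

Adiabatic: TV^(γ−1) = const ⇒ T₂ = 556×(7.04)^0.400 = 1210 K; PV^γ = const ⇒ P₂ = 3660 kPa.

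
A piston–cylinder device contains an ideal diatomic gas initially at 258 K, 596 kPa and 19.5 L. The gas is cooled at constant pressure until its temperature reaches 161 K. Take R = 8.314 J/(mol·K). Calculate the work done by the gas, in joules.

n = P₁V₁/(RT₁) = 596×19.5/(8.314×258) = 5.42 mol.
Isobaric: P stays 596 kPa; V/T = const ⇒ T₂ = 161 K, V₂ = 12.2 L.
W = PΔV = 596×(12.2−19.5) kPa·L = -4370 J.

-4370 J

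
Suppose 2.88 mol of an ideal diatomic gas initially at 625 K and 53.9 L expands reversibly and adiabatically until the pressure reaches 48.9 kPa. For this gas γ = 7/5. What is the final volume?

186 L

P₁ = nRT₁/V₁ = 2.88×8.314×625/53.9 = 278 kPa.
Adiabatic: T₂/T₁ = (P₂/P₁)^((γ−1)/γ) ⇒ T₂ = 625×(0.176)^0.286 = 381 K; V₂ = 186 L.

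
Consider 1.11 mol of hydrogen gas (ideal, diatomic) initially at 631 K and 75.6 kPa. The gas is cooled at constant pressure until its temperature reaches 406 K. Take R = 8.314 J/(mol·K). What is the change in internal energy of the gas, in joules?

V₁ = nRT₁/P₁ = 1.11×8.314×631/75.6 = 77.0 L.
Isobaric: P stays 75.6 kPa; V/T = const ⇒ T₂ = 406 K, V₂ = 49.6 L.
For an ideal gas ΔU = nCvΔT with Cv = (5/2)R = 20.8 J/(mol·K).
ΔU = 1.11×20.8×(406−631) = -5190 J.

-5190 J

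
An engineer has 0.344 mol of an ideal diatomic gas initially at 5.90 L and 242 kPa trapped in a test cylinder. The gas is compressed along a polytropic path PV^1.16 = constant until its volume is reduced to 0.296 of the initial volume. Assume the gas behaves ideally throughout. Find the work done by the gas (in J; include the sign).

-1920 J

T₁ = P₁V₁/(nR) = 242×5.90/(0.344×8.314) = 499 K.
Polytropic n=1.16: T₂ = T₁(V₁/V₂)^(n−1) = 499×(3.38)^0.16 = 607 K; P₂ = P₁(V₁/V₂)^n = 993 kPa.
W = (P₁V₁−P₂V₂)/(n−1) = (242×5.90−993×1.75)/0.16 = -1920 J.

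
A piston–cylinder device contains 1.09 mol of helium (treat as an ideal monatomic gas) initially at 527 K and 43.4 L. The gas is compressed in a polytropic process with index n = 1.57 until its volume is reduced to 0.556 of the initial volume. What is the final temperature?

736 K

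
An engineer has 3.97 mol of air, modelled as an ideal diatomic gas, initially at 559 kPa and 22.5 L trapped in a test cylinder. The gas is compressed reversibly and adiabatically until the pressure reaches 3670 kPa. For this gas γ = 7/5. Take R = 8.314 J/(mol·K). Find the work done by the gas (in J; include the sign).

T₁ = P₁V₁/(nR) = 559×22.5/(3.97×8.314) = 381 K.
Adiabatic: T₂/T₁ = (P₂/P₁)^((γ−1)/γ) ⇒ T₂ = 381×(6.57)^0.286 = 652 K; V₂ = 5.87 L.
ΔU = nCvΔT = 3.97×20.8×(652−381) = 22400 J.
Q = 0 for an adiabatic process, so W = −ΔU = -22400 J.

-22400 J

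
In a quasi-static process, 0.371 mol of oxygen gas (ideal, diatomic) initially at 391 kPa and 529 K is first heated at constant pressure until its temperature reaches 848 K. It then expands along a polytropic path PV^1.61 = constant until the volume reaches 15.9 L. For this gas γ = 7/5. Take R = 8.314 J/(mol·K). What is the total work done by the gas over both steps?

2740 J

V₁ = nRT₁/P₁ = 0.371×8.314×529/391 = 4.17 L.
Step 1 — Isobaric: P stays 391 kPa; V/T = const ⇒ T₂ = 848 K, V₂ = 6.69 L.
W = PΔV = 391×(6.69−4.17) kPa·L = 984 J.
ΔU = nCvΔT = 0.371×20.8×(848−529) = 2460 J.
Q = ΔU + W = nCpΔT = 3440 J.
State after step 1: P = 391 kPa, V = 6.69 L, T = 848 K.
Step 2 — Polytropic n=1.61: T₂ = T₁(V₁/V₂)^(n−1) = 848×(0.421)^0.61 = 500 K; P₂ = P₁(V₁/V₂)^n = 97.0 kPa.
W = (P₁V₁−P₂V₂)/(n−1) = (391×6.69−97.0×15.9)/0.61 = 1760 J.
ΔU = nCvΔT = 0.371×20.8×(500−848) = -2680 J.
Q = ΔU + W = -924 J.
Net over both steps: W = 2740 J, Q = 2520 J, ΔU = -223 J.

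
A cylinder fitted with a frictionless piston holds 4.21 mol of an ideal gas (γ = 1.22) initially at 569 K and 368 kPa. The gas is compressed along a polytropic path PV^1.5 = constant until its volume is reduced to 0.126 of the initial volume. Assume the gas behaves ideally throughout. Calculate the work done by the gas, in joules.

-72400 J

V₁ = nRT₁/P₁ = 4.21×8.314×569/368 = 54.1 L.
Polytropic n=1.5: T₂ = T₁(V₁/V₂)^(n−1) = 569×(7.94)^0.50 = 1600 K; P₂ = P₁(V₁/V₂)^n = 8230 kPa.
W = (P₁V₁−P₂V₂)/(n−1) = (368×54.1−8230×6.82)/0.50 = -72400 J.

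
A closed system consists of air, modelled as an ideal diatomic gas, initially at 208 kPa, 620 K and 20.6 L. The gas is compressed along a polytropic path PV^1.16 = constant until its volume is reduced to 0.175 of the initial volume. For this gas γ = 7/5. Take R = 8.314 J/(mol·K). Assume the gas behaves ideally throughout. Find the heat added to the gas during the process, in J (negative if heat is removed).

n = P₁V₁/(RT₁) = 208×20.6/(8.314×620) = 0.831 mol.
Polytropic n=1.16: T₂ = T₁(V₁/V₂)^(n−1) = 620×(5.71)^0.16 = 819 K; P₂ = P₁(V₁/V₂)^n = 1570 kPa.
W = (P₁V₁−P₂V₂)/(n−1) = (208×20.6−1570×3.60)/0.16 = -8610 J.
ΔU = nCvΔT = 0.831×20.8×(819−620) = 3450 J.
Q = ΔU + W = -5170 J.

-5170 J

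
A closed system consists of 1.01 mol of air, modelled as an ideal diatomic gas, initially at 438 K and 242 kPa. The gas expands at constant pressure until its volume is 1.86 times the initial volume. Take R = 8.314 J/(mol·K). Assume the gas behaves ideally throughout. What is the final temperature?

V₁ = nRT₁/P₁ = 1.01×8.314×438/242 = 15.2 L.
Isobaric: P stays 242 kPa; V/T = const ⇒ T₂ = 815 K, V₂ = 28.3 L.

815 K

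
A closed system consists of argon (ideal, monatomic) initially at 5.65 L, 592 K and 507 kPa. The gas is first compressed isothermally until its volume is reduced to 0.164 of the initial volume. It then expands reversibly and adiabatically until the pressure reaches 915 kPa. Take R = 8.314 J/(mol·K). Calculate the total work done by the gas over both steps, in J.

-3520 J

n = P₁V₁/(RT₁) = 507×5.65/(8.314×592) = 0.582 mol.
Step 1 — Isothermal: T stays 592 K; PV = const ⇒ V₂ = 0.927 L, P₂ = 3090 kPa.
ΔU = 0 (ideal gas, T constant).
W = nRT ln(V₂/V₁) = 0.582×8.314×592×ln(0.164) = -5180 J.
Q = ΔU + W = -5180 J.
State after step 1: P = 3090 kPa, V = 0.927 L, T = 592 K.
Step 2 — Adiabatic: T₂/T₁ = (P₂/P₁)^((γ−1)/γ) ⇒ T₂ = 592×(0.296)^0.400 = 364 K; V₂ = 1.92 L.
ΔU = nCvΔT = 0.582×12.5×(364−592) = -1660 J.
Q = 0 for an adiabatic process, so W = −ΔU = 1660 J.
Net over both steps: W = -3520 J, Q = -5180 J, ΔU = -1660 J.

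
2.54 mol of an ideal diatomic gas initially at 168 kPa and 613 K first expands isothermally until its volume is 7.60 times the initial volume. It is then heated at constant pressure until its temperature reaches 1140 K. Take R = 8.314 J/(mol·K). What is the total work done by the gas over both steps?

37400 J

V₁ = nRT₁/P₁ = 2.54×8.314×613/168 = 77.1 L.
Step 1 — Isothermal: T stays 613 K; PV = const ⇒ V₂ = 586 L, P₂ = 22.1 kPa.
ΔU = 0 (ideal gas, T constant).
W = nRT ln(V₂/V₁) = 2.54×8.314×613×ln(7.60) = 26300 J.
Q = ΔU + W = 26300 J.
State after step 1: P = 22.1 kPa, V = 586 L, T = 613 K.
Step 2 — Isobaric: P stays 22.1 kPa; V/T = const ⇒ T₂ = 1140 K, V₂ = 1090 L.
W = PΔV = 22.1×(1090−586) kPa·L = 11100 J.
ΔU = nCvΔT = 2.54×20.8×(1140−613) = 27800 J.
Q = ΔU + W = nCpΔT = 39000 J.
Net over both steps: W = 37400 J, Q = 65200 J, ΔU = 27800 J.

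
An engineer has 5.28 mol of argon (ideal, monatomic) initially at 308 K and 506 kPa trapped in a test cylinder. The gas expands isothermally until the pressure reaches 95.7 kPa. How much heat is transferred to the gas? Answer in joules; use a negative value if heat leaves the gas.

V₁ = nRT₁/P₁ = 5.28×8.314×308/506 = 26.7 L.
Isothermal: T stays 308 K; PV = const ⇒ V₂ = 141 L, P₂ = 95.7 kPa.
ΔU = 0 (ideal gas, T constant).
W = nRT ln(V₂/V₁) = 5.28×8.314×308×ln(5.29) = 22500 J.
Q = ΔU + W = 22500 J.

22500 J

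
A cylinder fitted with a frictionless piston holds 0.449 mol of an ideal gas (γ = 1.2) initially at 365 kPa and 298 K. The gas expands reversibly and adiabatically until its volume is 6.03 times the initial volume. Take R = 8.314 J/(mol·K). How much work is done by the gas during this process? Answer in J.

V₁ = nRT₁/P₁ = 0.449×8.314×298/365 = 3.05 L.
Adiabatic: TV^(γ−1) = const ⇒ T₂ = 298×(0.166)^0.200 = 208 K; PV^γ = const ⇒ P₂ = 42.3 kPa.
ΔU = nCvΔT = 0.449×41.6×(208−298) = -1680 J.
Q = 0 for an adiabatic process, so W = −ΔU = 1680 J.

1680 J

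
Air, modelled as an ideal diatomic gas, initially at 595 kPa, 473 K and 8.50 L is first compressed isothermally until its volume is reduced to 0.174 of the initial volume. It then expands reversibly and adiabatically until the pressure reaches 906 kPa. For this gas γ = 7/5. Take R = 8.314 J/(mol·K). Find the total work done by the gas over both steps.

n = P₁V₁/(RT₁) = 595×8.50/(8.314×473) = 1.29 mol.
Step 1 — Isothermal: T stays 473 K; PV = const ⇒ V₂ = 1.48 L, P₂ = 3420 kPa.
ΔU = 0 (ideal gas, T constant).
W = nRT ln(V₂/V₁) = 1.29×8.314×473×ln(0.174) = -8840 J.
Q = ΔU + W = -8840 J.
State after step 1: P = 3420 kPa, V = 1.48 L, T = 473 K.
Step 2 — Adiabatic: T₂/T₁ = (P₂/P₁)^((γ−1)/γ) ⇒ T₂ = 473×(0.265)^0.286 = 324 K; V₂ = 3.82 L.
ΔU = nCvΔT = 1.29×20.8×(324−473) = -3990 J.
Q = 0 for an adiabatic process, so W = −ΔU = 3990 J.
Net over both steps: W = -4850 J, Q = -8840 J, ΔU = -3990 J.

-4850 J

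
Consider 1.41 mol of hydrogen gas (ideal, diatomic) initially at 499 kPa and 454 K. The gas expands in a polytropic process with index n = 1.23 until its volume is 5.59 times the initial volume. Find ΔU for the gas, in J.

V₁ = nRT₁/P₁ = 1.41×8.314×454/499 = 10.7 L.
Polytropic n=1.23: T₂ = T₁(V₁/V₂)^(n−1) = 454×(0.179)^0.23 = 306 K; P₂ = P₁(V₁/V₂)^n = 60.1 kPa.
For an ideal gas ΔU = nCvΔT with Cv = (5/2)R = 20.8 J/(mol·K).
ΔU = 1.41×20.8×(306−454) = -4350 J.

-4350 J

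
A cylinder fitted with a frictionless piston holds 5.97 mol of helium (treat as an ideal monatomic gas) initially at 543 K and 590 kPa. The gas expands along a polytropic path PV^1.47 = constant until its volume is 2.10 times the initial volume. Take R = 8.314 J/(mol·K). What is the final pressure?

V₁ = nRT₁/P₁ = 5.97×8.314×543/590 = 45.7 L.
Polytropic n=1.47: T₂ = T₁(V₁/V₂)^(n−1) = 543×(0.476)^0.47 = 383 K; P₂ = P₁(V₁/V₂)^n = 198 kPa.

198 kPa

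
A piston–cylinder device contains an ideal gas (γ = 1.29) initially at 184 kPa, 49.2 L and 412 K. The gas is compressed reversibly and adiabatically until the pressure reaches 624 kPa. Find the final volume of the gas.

19.1 L

Adiabatic: T₂/T₁ = (P₂/P₁)^((γ−1)/γ) ⇒ T₂ = 412×(3.39)^0.225 = 542 K; V₂ = 19.1 L.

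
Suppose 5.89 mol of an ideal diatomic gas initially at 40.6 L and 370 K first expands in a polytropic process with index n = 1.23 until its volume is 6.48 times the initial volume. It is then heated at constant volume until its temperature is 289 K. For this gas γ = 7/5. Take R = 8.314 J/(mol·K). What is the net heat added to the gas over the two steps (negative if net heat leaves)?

P₁ = nRT₁/V₁ = 5.89×8.314×370/40.6 = 446 kPa.
Step 1 — Polytropic n=1.23: T₂ = T₁(V₁/V₂)^(n−1) = 370×(0.154)^0.23 = 241 K; P₂ = P₁(V₁/V₂)^n = 44.8 kPa.
W = (P₁V₁−P₂V₂)/(n−1) = (446×40.6−44.8×263)/0.23 = 27500 J.
ΔU = nCvΔT = 5.89×20.8×(241−370) = -15800 J.
Q = ΔU + W = 11700 J.
State after step 1: P = 44.8 kPa, V = 263 L, T = 241 K.
Step 2 — Isochoric: V stays 263 L; P/T = const ⇒ T₂ = 289 K, P₂ = 53.8 kPa.
W = 0 (no volume change).
ΔU = nCvΔT = 5.89×20.8×(289−241) = 5910 J.
Q = ΔU = 5910 J.
Net over both steps: W = 27500 J, Q = 17600 J, ΔU = -9920 J.

17600 J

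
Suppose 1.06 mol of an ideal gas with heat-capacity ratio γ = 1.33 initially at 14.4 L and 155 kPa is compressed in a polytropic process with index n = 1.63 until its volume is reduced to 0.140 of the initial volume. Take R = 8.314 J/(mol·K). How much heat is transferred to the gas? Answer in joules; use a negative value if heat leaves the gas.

T₁ = P₁V₁/(nR) = 155×14.4/(1.06×8.314) = 253 K.
Polytropic n=1.63: T₂ = T₁(V₁/V₂)^(n−1) = 253×(7.14)^0.63 = 874 K; P₂ = P₁(V₁/V₂)^n = 3820 kPa.
W = (P₁V₁−P₂V₂)/(n−1) = (155×14.4−3820×2.02)/0.63 = -8680 J.
ΔU = nCvΔT = 1.06×25.2×(874−253) = 16600 J.
Q = ΔU + W = 7890 J.

7890 J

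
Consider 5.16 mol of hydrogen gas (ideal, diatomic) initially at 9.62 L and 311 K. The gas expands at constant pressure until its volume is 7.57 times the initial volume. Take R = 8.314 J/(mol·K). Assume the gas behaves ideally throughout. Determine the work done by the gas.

P₁ = nRT₁/V₁ = 5.16×8.314×311/9.62 = 1390 kPa.
Isobaric: P stays 1390 kPa; V/T = const ⇒ T₂ = 2350 K, V₂ = 72.8 L.
W = PΔV = 1390×(72.8−9.62) kPa·L = 87700 J.

87700 J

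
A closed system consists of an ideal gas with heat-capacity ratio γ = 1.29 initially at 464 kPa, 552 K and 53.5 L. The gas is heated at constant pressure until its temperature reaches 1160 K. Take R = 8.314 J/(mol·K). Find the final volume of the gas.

Isobaric: P stays 464 kPa; V/T = const ⇒ T₂ = 1160 K, V₂ = 112 L.

112 L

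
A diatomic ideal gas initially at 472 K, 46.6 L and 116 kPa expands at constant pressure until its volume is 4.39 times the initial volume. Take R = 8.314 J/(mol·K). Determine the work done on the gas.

-18300 J

n = P₁V₁/(RT₁) = 116×46.6/(8.314×472) = 1.38 mol.
Isobaric: P stays 116 kPa; V/T = const ⇒ T₂ = 2070 K, V₂ = 205 L.
W = PΔV = 116×(205−46.6) kPa·L = 18300 J.
Work done on the gas = −W_by = -18300 J.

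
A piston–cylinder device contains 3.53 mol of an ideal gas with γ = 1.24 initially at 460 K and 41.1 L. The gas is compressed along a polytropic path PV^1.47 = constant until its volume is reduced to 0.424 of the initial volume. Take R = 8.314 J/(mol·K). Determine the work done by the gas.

-14300 J

P₁ = nRT₁/V₁ = 3.53×8.314×460/41.1 = 328 kPa.
Polytropic n=1.47: T₂ = T₁(V₁/V₂)^(n−1) = 460×(2.36)^0.47 = 688 K; P₂ = P₁(V₁/V₂)^n = 1160 kPa.
W = (P₁V₁−P₂V₂)/(n−1) = (328×41.1−1160×17.4)/0.47 = -14300 J.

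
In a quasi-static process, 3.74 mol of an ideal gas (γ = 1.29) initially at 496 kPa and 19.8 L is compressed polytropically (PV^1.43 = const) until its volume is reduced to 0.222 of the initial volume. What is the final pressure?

4270 kPa

T₁ = P₁V₁/(nR) = 496×19.8/(3.74×8.314) = 316 K.
Polytropic n=1.43: T₂ = T₁(V₁/V₂)^(n−1) = 316×(4.50)^0.43 = 603 K; P₂ = P₁(V₁/V₂)^n = 4270 kPa.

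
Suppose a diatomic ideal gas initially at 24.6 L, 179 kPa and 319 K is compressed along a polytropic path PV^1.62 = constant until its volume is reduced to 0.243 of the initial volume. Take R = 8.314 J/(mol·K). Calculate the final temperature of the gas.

Polytropic n=1.62: T₂ = T₁(V₁/V₂)^(n−1) = 319×(4.12)^0.62 = 767 K; P₂ = P₁(V₁/V₂)^n = 1770 kPa.

767 K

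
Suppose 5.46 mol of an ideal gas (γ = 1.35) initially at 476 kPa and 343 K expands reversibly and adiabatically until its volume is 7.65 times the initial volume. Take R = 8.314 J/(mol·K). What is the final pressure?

V₁ = nRT₁/P₁ = 5.46×8.314×343/476 = 32.7 L.
Adiabatic: TV^(γ−1) = const ⇒ T₂ = 343×(0.131)^0.350 = 168 K; PV^γ = const ⇒ P₂ = 30.5 kPa.

30.5 kPa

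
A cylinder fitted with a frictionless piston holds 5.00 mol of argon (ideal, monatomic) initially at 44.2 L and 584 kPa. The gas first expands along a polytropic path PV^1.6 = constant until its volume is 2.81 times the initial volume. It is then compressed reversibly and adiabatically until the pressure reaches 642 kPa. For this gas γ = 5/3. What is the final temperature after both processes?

672 K

T₁ = P₁V₁/(nR) = 584×44.2/(5.00×8.314) = 621 K.
Step 1 — Polytropic n=1.6: T₂ = T₁(V₁/V₂)^(n−1) = 621×(0.356)^0.60 = 334 K; P₂ = P₁(V₁/V₂)^n = 112 kPa.
W = (P₁V₁−P₂V₂)/(n−1) = (584×44.2−112×124)/0.60 = 19900 J.
ΔU = nCvΔT = 5.00×12.5×(334−621) = -17900 J.
Q = ΔU + W = 1990 J.
State after step 1: P = 112 kPa, V = 124 L, T = 334 K.
Step 2 — Adiabatic: T₂/T₁ = (P₂/P₁)^((γ−1)/γ) ⇒ T₂ = 334×(5.74)^0.400 = 672 K; V₂ = 43.5 L.
ΔU = nCvΔT = 5.00×12.5×(672−334) = 21100 J.
Q = 0 for an adiabatic process, so W = −ΔU = -21100 J.
Net over both steps: W = -1200 J, Q = 1990 J, ΔU = 3190 J.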